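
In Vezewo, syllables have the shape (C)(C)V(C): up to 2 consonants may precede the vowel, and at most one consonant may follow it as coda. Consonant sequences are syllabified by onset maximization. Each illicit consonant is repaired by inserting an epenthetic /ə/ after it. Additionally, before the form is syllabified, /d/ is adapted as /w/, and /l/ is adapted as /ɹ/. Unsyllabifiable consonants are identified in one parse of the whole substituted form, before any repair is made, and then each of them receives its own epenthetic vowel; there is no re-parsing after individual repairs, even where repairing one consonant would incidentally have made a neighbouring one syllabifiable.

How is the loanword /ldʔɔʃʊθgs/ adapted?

ɹəwʔɔʃʊθgəsə

Substitution: /l/ → /ɹ/, /d/ → /w/, giving /ɹwʔɔʃʊθgs/.
Syllabifying with onset maximization leaves /ɹ/, /g/, /s/ stranded (at most one coda consonant is licensed; onsets may contain at most 2 consonants).
Epenthesis after each stranded consonant: /ɹ/ → /ɹə/, /g/ → /gə/, /s/ → /sə/.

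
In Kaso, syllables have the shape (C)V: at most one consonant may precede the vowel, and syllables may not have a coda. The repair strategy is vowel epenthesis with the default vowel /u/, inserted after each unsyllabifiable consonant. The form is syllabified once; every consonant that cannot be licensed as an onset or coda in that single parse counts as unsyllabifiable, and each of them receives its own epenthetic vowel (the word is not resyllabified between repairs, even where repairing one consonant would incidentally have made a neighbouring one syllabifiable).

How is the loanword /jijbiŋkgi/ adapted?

The consonants /j/, /ŋ/, /k/ cannot be parsed into a legal (C)V syllable (no codas are permitted; onsets are limited to one consonant).
Epenthesis after each stranded consonant: /j/ → /ju/, /ŋ/ → /ŋu/, /k/ → /ku/.

jijubiŋukugi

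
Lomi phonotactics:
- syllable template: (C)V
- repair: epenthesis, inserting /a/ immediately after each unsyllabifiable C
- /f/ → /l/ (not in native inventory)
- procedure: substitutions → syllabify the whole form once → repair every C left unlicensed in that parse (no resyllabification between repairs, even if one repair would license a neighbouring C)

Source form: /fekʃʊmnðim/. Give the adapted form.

Substitution: /f/ → /l/, giving /lekʃʊmnðim/.
The consonants /k/, /m/, /n/, /m/ cannot be parsed into a legal (C)V syllable (no codas are permitted; onsets are limited to one consonant).
Inserting the epenthetic vowel yields /k/ → /ka/, /m/ → /ma/, /n/ → /na/, /m/ → /ma/.

lekaʃʊmanaðima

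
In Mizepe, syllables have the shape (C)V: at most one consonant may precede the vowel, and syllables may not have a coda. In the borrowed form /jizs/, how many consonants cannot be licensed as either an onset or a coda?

Under (C)V, the unsyllabifiable consonants are /z/, /s/ (no codas are permitted; onsets are limited to one consonant).

2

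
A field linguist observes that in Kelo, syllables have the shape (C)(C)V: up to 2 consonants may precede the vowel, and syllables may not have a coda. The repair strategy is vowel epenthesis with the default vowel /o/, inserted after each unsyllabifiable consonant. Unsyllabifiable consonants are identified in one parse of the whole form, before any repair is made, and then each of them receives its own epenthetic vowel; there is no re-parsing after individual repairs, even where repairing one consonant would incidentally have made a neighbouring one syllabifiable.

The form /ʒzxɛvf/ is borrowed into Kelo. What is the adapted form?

The consonants /ʒ/, /v/, /f/ cannot be parsed into a legal (C)(C)V syllable (no codas are permitted; onsets may contain at most 2 consonants).
Epenthesis after each stranded consonant: /ʒ/ → /ʒo/, /v/ → /vo/, /f/ → /fo/.

ʒozxɛvofo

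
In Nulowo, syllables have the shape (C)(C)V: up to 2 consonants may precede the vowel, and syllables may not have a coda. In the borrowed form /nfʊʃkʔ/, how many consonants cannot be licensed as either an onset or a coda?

3

Under (C)(C)V, the unsyllabifiable consonants are /ʃ/, /k/, /ʔ/ (no codas are permitted; onsets may contain at most 2 consonants).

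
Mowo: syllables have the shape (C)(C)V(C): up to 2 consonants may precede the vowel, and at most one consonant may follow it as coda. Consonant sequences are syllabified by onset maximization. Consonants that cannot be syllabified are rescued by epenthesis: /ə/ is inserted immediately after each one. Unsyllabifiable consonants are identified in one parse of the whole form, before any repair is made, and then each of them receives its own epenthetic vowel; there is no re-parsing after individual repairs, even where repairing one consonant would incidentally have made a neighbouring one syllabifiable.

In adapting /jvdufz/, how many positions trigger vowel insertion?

2

The unsyllabifiable consonants are /j/, /z/; each receives one epenthetic vowel.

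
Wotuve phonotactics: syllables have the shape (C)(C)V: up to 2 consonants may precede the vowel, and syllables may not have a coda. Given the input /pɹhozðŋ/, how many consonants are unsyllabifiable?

The consonants /p/, /z/, /ð/, /ŋ/ cannot be parsed into a legal (C)(C)V syllable (no codas are permitted; onsets may contain at most 2 consonants).

4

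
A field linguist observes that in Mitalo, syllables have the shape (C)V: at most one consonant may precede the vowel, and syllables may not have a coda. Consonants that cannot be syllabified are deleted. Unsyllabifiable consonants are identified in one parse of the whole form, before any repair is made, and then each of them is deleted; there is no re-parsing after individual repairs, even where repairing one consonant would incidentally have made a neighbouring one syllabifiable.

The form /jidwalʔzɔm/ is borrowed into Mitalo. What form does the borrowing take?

Syllabifying with onset maximization leaves /d/, /l/, /ʔ/, /m/ stranded (no codas are permitted; onsets are limited to one consonant).
Deletion applies to /d/, /l/, /ʔ/, /m/.

jiwazɔ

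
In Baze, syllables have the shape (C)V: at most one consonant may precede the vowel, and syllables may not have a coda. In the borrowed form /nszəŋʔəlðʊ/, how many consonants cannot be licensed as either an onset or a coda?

4

The consonants /n/, /s/, /ŋ/, /l/ cannot be parsed into a legal (C)V syllable (no codas are permitted; onsets are limited to one consonant).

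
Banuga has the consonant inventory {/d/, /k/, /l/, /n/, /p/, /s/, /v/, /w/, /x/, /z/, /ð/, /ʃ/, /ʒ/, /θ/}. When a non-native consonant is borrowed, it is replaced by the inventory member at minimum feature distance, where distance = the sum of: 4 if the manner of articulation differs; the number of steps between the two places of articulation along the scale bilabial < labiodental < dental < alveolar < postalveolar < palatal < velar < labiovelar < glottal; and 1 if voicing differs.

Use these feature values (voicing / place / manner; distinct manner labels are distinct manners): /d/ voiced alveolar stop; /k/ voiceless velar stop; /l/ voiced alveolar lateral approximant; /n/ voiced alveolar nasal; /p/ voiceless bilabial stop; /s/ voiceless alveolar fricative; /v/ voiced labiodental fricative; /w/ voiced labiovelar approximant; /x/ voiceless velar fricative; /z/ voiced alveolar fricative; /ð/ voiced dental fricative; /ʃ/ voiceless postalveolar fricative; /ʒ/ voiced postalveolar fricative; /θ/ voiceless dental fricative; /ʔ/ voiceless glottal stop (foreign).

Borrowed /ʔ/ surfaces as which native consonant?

k

/k/ is closest: same manner (stop), place distance 2 (glottal→velar), same voicing; total 2. Next closest is /d/ at distance 6.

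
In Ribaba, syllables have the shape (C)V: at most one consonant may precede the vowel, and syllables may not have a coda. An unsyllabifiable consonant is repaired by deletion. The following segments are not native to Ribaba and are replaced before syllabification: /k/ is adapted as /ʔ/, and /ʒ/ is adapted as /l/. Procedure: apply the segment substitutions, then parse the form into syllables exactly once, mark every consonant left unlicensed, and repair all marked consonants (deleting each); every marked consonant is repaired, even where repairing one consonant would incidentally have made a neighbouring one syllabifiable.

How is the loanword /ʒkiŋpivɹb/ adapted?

Substitution: /ʒ/ → /l/, /k/ → /ʔ/, giving /lʔiŋpivɹb/.
The consonants /l/, /ŋ/, /v/, /ɹ/, /b/ cannot be parsed into a legal (C)V syllable (no codas are permitted; onsets are limited to one consonant).
Deleting the stranded consonants removes /l/, /ŋ/, /v/, /ɹ/, /b/.

ʔipi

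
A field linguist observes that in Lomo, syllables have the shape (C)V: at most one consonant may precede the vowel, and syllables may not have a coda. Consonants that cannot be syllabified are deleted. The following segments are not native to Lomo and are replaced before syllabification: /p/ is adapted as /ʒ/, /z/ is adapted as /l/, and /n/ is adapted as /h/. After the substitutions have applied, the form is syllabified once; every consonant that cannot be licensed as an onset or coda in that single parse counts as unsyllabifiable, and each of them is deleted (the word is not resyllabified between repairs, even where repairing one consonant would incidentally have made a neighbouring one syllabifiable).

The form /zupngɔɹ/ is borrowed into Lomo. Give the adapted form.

lugɔ

Substitution: /z/ → /l/, /p/ → /ʒ/, /n/ → /h/, giving /luʒhgɔɹ/.
Under (C)V, the unsyllabifiable consonants are /ʒ/, /h/, /ɹ/ (no codas are permitted; onsets are limited to one consonant).
Each unlicensed consonant is deleted: /ʒ/, /h/, /ɹ/.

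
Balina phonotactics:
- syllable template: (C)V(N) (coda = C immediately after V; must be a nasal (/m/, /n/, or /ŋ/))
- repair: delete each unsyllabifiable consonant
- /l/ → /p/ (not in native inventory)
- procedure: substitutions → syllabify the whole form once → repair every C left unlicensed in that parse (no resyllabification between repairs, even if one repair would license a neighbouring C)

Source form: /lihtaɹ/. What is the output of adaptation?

Substitution: /l/ → /p/, giving /pihtaɹ/.
The consonants /h/, /ɹ/ cannot be parsed into a legal (C)V(N) syllable (only a nasal (/m/, /n/, or /ŋ/) is licensed in coda position; onsets are limited to one consonant).
Deletion applies to /h/, /ɹ/.

pita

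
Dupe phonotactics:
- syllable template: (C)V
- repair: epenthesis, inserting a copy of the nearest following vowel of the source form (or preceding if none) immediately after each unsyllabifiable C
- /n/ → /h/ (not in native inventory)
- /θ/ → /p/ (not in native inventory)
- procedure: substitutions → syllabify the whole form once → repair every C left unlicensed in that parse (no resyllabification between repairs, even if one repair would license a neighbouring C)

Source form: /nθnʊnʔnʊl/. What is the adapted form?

hʊpʊhʊhʊʔʊhʊlʊ

Substitution: /n/ → /h/, /θ/ → /p/, giving /hphʊhʔhʊl/.
The consonants /h/, /p/, /h/, /ʔ/, /l/ cannot be parsed into a legal (C)V syllable (no codas are permitted; onsets are limited to one consonant).
Inserting the epenthetic vowel yields /h/ → /hʊ/, /p/ → /pʊ/, /h/ → /hʊ/, /ʔ/ → /ʔʊ/, /l/ → /lʊ/.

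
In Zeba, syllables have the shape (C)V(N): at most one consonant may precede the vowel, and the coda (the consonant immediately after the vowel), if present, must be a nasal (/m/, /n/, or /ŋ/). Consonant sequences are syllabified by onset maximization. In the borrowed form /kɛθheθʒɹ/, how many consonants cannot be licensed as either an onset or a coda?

Under (C)V(N), the unsyllabifiable consonants are /θ/, /θ/, /ʒ/, /ɹ/ (only a nasal (/m/, /n/, or /ŋ/) is licensed in coda position; onsets are limited to one consonant).

4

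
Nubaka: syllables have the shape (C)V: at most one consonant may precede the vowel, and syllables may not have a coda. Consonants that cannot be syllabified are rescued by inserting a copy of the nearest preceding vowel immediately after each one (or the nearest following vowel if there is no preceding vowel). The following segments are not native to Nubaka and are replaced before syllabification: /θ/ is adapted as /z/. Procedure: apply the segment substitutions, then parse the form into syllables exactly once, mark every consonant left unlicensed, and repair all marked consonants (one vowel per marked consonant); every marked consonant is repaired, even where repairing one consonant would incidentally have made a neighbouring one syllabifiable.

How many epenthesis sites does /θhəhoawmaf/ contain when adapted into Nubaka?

3

After substitution the input is /zhəhoawmaf/.
The unsyllabifiable consonants are /z/, /w/, /f/; each receives one epenthetic vowel.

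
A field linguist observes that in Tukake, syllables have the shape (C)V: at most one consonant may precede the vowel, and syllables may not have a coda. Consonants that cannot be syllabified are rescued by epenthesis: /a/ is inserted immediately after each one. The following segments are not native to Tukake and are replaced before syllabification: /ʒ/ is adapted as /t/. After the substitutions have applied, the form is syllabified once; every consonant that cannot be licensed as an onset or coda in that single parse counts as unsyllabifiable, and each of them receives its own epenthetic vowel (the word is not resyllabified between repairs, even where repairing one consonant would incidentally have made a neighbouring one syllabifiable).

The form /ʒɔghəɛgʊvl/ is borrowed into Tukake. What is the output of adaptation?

tɔgahəɛgʊvala

Substitution: /ʒ/ → /t/, giving /tɔghəɛgʊvl/.
Syllabifying with onset maximization leaves /g/, /v/, /l/ stranded (no codas are permitted; onsets are limited to one consonant).
Each unlicensed consonant becomes the onset of a new syllable: /g/ → /ga/, /v/ → /va/, /l/ → /la/.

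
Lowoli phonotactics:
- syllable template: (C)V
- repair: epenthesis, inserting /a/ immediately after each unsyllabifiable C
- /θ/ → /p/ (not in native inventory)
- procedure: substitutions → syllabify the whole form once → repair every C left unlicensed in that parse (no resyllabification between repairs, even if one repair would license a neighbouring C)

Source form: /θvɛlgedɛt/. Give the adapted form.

Substitution: /θ/ → /p/, giving /pvɛlgedɛt/.
The consonants /p/, /l/, /t/ cannot be parsed into a legal (C)V syllable (no codas are permitted; onsets are limited to one consonant).
Epenthesis after each stranded consonant: /p/ → /pa/, /l/ → /la/, /t/ → /ta/.

pavɛlagedɛta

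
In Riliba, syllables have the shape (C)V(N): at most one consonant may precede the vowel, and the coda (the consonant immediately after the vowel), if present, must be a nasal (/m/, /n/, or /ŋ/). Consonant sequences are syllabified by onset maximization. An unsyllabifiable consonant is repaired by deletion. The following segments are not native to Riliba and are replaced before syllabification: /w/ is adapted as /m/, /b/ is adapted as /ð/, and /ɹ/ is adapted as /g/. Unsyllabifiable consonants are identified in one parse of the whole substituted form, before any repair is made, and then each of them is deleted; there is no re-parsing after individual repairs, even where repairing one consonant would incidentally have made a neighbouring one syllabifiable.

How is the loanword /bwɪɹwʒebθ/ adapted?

mɪʒe

Substitution: /b/ → /ð/, /w/ → /m/, /ɹ/ → /g/, giving /ðmɪgmʒeðθ/.
The consonants /ð/, /g/, /m/, /ð/, /θ/ cannot be parsed into a legal (C)V(N) syllable (only a nasal (/m/, /n/, or /ŋ/) is licensed in coda position; onsets are limited to one consonant).
Deleting the stranded consonants removes /ð/, /g/, /m/, /ð/, /θ/.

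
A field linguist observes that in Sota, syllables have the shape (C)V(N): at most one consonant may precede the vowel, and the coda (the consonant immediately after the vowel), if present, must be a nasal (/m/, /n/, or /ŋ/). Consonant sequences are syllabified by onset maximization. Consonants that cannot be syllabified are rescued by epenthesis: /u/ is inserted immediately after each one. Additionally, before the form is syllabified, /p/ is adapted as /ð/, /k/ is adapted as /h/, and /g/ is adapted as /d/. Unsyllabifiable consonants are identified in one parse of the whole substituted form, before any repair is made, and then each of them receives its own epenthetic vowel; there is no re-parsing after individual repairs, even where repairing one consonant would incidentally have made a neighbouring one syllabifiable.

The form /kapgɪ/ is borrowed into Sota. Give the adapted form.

haðudɪ

Substitution: /k/ → /h/, /p/ → /ð/, /g/ → /d/, giving /haðdɪ/.
Under (C)V(N), the unsyllabifiable consonants are /ð/ (only a nasal (/m/, /n/, or /ŋ/) is licensed in coda position; onsets are limited to one consonant).
Inserting the epenthetic vowel yields /ð/ → /ðu/.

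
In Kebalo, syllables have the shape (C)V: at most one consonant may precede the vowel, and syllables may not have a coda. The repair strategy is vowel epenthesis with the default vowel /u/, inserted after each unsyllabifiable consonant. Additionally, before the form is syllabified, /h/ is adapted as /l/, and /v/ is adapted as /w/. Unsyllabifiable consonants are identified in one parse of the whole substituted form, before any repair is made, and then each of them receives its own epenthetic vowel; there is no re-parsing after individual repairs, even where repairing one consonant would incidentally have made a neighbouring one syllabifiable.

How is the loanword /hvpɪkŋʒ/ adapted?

Substitution: /h/ → /l/, /v/ → /w/, giving /lwpɪkŋʒ/.
Syllabifying with onset maximization leaves /l/, /w/, /k/, /ŋ/, /ʒ/ stranded (no codas are permitted; onsets are limited to one consonant).
Inserting the epenthetic vowel yields /l/ → /lu/, /w/ → /wu/, /k/ → /ku/, /ŋ/ → /ŋu/, /ʒ/ → /ʒu/.

luwupɪkuŋuʒu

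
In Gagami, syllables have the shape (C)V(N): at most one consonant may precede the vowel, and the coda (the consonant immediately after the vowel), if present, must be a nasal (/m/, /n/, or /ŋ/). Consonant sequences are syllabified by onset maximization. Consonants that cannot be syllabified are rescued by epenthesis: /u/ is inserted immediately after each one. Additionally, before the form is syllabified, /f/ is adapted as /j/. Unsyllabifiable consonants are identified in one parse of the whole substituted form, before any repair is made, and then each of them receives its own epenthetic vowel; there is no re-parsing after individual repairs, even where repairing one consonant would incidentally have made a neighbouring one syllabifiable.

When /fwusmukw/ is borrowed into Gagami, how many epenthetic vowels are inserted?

4

After substitution the input is /jwusmukw/.
The unsyllabifiable consonants are /j/, /s/, /k/, /w/; each receives one epenthetic vowel.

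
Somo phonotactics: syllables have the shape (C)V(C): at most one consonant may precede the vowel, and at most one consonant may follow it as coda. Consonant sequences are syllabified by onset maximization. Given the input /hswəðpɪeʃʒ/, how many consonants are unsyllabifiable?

Under (C)V(C), the unsyllabifiable consonants are /h/, /s/, /ʒ/ (at most one coda consonant is licensed; onsets are limited to one consonant).

3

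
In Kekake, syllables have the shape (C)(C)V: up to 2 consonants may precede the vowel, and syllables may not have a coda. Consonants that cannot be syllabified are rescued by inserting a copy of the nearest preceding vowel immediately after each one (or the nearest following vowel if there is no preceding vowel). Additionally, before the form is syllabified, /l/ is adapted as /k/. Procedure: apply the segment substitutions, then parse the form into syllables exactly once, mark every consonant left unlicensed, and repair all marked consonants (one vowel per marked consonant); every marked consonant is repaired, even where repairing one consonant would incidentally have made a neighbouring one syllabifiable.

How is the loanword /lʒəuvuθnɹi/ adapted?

Substitution: /l/ → /k/, giving /kʒəuvuθnɹi/.
Syllabifying with onset maximization leaves /θ/ stranded (no codas are permitted; onsets may contain at most 2 consonants).
Epenthesis after each stranded consonant: /θ/ → /θu/.

kʒəuvuθunɹi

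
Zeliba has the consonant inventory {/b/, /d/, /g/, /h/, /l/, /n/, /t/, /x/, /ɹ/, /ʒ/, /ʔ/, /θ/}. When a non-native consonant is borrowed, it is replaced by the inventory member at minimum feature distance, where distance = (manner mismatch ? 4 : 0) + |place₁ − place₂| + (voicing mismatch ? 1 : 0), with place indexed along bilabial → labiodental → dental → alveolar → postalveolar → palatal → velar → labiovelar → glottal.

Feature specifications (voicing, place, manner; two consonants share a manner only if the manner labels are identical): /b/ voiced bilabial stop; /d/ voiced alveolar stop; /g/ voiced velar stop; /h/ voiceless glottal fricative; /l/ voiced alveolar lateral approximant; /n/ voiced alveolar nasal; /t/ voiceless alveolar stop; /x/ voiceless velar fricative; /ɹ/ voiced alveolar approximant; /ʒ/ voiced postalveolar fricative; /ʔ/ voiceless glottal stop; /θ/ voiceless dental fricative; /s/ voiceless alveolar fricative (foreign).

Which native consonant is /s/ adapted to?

/θ/ is closest: same manner (fricative), place distance 1 (alveolar→dental), same voicing; total 1. Next closest is /ʒ/ at distance 2.

θ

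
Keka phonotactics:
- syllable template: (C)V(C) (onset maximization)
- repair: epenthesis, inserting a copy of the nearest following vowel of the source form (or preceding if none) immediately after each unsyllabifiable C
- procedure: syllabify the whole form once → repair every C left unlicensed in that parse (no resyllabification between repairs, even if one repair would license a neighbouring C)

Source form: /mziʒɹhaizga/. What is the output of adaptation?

The consonants /m/, /ɹ/ cannot be parsed into a legal (C)V(C) syllable (at most one coda consonant is licensed; onsets are limited to one consonant).
Inserting the epenthetic vowel yields /m/ → /mi/, /ɹ/ → /ɹa/.

miziʒɹahaizga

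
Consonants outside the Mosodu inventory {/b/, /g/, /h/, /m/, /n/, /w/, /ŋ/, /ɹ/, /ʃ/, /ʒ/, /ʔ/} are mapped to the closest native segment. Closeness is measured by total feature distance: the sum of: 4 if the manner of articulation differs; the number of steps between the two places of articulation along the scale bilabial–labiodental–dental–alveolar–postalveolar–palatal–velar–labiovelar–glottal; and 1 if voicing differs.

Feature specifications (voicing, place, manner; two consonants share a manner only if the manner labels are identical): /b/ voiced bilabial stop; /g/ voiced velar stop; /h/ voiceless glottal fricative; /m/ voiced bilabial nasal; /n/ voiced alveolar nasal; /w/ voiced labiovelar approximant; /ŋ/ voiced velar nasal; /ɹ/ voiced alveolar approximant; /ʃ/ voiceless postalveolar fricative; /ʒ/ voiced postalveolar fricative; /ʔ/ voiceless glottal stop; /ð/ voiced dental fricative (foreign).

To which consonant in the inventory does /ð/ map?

ʒ

/ʒ/ is closest: same manner (fricative), place distance 2 (dental→postalveolar), same voicing; total 2. Next closest is /ʃ/ at distance 3.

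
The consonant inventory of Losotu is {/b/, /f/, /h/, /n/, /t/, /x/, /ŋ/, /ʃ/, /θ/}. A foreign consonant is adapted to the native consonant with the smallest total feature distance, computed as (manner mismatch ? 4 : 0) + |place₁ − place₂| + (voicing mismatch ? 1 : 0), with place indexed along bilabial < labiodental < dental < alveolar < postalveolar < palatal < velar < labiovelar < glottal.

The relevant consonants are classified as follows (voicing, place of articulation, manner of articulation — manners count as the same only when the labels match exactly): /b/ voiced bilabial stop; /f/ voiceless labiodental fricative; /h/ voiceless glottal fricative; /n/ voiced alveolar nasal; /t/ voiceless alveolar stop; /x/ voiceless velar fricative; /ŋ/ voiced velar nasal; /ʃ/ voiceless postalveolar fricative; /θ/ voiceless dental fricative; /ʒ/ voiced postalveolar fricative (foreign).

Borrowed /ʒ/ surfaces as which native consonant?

/ʃ/ is closest: same manner (fricative), place distance 0 (postalveolar→postalveolar), voicing differs (+1); total 1. Next closest is /x/ at distance 3.

ʃ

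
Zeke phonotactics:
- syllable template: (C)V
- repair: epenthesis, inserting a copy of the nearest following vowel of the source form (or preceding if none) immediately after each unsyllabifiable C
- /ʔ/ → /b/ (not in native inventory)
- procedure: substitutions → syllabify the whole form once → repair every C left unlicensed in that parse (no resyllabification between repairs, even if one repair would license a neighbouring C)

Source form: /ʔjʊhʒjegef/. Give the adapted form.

Substitution: /ʔ/ → /b/, giving /bjʊhʒjegef/.
Syllabifying with onset maximization leaves /b/, /h/, /ʒ/, /f/ stranded (no codas are permitted; onsets are limited to one consonant).
Epenthesis after each stranded consonant: /b/ → /bʊ/, /h/ → /he/, /ʒ/ → /ʒe/, /f/ → /fe/.

bʊjʊheʒejegefe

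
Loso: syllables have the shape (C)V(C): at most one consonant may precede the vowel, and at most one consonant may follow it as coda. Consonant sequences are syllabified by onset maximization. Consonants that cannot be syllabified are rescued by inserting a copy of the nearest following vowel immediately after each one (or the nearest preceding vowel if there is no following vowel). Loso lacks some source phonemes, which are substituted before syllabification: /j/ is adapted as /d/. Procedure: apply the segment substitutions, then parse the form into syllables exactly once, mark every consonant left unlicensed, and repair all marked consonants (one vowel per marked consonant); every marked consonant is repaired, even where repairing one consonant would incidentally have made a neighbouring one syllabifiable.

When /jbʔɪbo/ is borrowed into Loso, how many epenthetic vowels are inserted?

After substitution the input is /dbʔɪbo/.
The unsyllabifiable consonants are /d/, /b/; each receives one epenthetic vowel.

2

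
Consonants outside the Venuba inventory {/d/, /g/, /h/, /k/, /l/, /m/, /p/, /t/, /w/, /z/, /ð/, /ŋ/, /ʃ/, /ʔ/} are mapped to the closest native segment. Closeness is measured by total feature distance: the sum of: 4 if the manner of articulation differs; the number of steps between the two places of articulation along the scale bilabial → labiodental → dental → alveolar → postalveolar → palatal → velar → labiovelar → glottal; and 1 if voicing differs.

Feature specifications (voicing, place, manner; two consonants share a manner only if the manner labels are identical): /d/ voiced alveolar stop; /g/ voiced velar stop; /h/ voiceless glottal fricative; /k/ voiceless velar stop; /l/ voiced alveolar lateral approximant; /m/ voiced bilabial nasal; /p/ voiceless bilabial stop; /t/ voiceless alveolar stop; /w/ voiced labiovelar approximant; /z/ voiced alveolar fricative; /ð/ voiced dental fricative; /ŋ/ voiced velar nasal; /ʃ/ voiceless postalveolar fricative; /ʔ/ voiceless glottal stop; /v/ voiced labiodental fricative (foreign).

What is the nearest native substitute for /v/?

/ð/ is closest: same manner (fricative), place distance 1 (labiodental→dental), same voicing; total 1. Next closest is /z/ at distance 2.

ð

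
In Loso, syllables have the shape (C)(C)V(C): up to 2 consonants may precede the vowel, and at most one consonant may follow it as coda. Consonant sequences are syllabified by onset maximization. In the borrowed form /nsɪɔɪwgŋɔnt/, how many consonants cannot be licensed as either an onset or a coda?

1

Syllabifying with onset maximization leaves /t/ stranded (at most one coda consonant is licensed; onsets may contain at most 2 consonants).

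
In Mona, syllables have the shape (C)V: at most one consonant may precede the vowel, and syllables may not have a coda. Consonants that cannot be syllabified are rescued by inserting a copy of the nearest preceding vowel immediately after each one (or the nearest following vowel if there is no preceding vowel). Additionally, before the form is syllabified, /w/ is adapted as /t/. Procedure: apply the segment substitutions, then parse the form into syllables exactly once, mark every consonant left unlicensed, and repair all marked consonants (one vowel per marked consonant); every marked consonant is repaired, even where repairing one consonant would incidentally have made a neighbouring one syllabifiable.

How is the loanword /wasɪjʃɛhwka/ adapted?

Substitution: /w/ → /t/, giving /tasɪjʃɛhtka/.
The consonants /j/, /h/, /t/ cannot be parsed into a legal (C)V syllable (no codas are permitted; onsets are limited to one consonant).
Each unlicensed consonant becomes the onset of a new syllable: /j/ → /jɪ/, /h/ → /hɛ/, /t/ → /tɛ/.

tasɪjɪʃɛhɛtɛka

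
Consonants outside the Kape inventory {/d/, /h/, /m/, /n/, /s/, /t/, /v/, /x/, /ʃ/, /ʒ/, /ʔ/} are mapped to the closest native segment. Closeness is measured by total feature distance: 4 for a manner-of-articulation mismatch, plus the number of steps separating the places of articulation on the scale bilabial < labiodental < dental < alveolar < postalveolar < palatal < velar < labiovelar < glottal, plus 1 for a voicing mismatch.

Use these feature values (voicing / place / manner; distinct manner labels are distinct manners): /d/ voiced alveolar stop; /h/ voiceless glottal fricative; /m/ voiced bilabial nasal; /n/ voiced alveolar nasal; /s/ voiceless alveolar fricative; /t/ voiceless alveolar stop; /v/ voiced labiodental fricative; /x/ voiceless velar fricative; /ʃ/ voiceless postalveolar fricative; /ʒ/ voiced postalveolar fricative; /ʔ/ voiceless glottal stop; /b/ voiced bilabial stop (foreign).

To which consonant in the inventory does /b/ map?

d

/d/ is closest: same manner (stop), place distance 3 (bilabial→alveolar), same voicing; total 3. Next closest is /m/ at distance 4.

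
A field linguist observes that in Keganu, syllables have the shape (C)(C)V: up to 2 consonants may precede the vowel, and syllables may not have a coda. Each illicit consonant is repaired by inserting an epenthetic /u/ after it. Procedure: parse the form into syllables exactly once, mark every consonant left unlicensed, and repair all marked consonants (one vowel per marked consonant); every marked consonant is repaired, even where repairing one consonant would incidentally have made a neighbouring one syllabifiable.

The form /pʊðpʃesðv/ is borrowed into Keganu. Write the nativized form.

pʊðupʃesuðuvu

The consonants /ð/, /s/, /ð/, /v/ cannot be parsed into a legal (C)(C)V syllable (no codas are permitted; onsets may contain at most 2 consonants).
Epenthesis after each stranded consonant: /ð/ → /ðu/, /s/ → /su/, /ð/ → /ðu/, /v/ → /vu/.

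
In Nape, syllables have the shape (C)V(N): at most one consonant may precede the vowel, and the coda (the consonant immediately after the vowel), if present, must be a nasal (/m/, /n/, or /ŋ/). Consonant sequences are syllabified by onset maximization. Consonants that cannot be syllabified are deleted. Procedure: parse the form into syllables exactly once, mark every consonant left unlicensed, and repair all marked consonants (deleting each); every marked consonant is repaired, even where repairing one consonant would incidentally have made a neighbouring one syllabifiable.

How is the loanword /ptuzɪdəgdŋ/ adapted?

The consonants /p/, /g/, /d/, /ŋ/ cannot be parsed into a legal (C)V(N) syllable (only a nasal (/m/, /n/, or /ŋ/) is licensed in coda position; onsets are limited to one consonant).
Deletion applies to /p/, /g/, /d/, /ŋ/.

tuzɪdə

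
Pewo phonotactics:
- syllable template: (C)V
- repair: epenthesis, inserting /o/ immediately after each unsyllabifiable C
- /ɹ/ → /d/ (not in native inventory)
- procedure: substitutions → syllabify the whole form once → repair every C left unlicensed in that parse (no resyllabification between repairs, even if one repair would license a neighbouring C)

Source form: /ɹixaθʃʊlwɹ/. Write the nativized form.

dixaθoʃʊlowodo

Substitution: /ɹ/ → /d/, giving /dixaθʃʊlwd/.
Under (C)V, the unsyllabifiable consonants are /θ/, /l/, /w/, /d/ (no codas are permitted; onsets are limited to one consonant).
Epenthesis after each stranded consonant: /θ/ → /θo/, /l/ → /lo/, /w/ → /wo/, /d/ → /do/.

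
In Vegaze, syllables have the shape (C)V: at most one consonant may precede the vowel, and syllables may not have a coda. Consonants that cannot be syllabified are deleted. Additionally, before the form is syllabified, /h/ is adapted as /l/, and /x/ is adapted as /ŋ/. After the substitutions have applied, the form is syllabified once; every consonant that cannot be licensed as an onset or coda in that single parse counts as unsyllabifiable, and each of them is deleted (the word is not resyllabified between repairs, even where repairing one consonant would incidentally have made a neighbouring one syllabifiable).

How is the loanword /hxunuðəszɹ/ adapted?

ŋunuðə

Substitution: /h/ → /l/, /x/ → /ŋ/, giving /lŋunuðəszɹ/.
The consonants /l/, /s/, /z/, /ɹ/ cannot be parsed into a legal (C)V syllable (no codas are permitted; onsets are limited to one consonant).
Deletion applies to /l/, /s/, /z/, /ɹ/.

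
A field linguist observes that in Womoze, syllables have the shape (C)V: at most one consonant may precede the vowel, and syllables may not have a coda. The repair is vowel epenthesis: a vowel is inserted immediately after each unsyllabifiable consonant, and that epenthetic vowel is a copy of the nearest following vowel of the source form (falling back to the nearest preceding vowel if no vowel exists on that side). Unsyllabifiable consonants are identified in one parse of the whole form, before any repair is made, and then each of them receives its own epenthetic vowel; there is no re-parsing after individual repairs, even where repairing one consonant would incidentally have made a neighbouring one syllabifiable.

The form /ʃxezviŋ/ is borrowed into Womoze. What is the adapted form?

Syllabifying with onset maximization leaves /ʃ/, /z/, /ŋ/ stranded (no codas are permitted; onsets are limited to one consonant).
Inserting the epenthetic vowel yields /ʃ/ → /ʃe/, /z/ → /zi/, /ŋ/ → /ŋi/.

ʃexeziviŋi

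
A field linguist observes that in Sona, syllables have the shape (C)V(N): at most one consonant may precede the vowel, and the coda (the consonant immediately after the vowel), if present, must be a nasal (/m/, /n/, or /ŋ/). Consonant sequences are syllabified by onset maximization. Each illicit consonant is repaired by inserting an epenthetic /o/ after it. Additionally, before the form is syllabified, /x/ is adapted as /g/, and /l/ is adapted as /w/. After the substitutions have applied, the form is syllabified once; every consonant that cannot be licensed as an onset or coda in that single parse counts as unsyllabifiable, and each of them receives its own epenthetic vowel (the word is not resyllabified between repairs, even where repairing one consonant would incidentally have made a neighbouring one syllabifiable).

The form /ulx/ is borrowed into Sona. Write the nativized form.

Substitution: /l/ → /w/, /x/ → /g/, giving /uwg/.
Under (C)V(N), the unsyllabifiable consonants are /w/, /g/ (only a nasal (/m/, /n/, or /ŋ/) is licensed in coda position; onsets are limited to one consonant).
Each unlicensed consonant becomes the onset of a new syllable: /w/ → /wo/, /g/ → /go/.

uwogo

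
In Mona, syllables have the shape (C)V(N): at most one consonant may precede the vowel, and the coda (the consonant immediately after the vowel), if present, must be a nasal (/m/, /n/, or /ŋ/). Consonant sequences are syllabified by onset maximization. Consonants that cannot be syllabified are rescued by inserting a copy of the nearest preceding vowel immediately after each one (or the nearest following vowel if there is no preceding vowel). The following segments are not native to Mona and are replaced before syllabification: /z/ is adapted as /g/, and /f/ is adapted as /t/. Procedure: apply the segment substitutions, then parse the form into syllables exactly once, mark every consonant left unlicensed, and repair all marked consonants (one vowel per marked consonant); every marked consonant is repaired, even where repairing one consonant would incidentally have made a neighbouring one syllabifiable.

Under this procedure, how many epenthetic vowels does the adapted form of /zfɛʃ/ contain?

After substitution the input is /gtɛʃ/.
The unsyllabifiable consonants are /g/, /ʃ/; each receives one epenthetic vowel.

2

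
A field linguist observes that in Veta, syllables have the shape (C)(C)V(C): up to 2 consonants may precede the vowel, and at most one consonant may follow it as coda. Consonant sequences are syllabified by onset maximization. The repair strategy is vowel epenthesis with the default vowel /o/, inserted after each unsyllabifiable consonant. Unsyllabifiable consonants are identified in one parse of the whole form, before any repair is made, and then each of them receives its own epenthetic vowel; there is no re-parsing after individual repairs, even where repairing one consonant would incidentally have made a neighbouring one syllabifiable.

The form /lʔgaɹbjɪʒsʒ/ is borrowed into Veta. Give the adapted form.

The consonants /l/, /s/, /ʒ/ cannot be parsed into a legal (C)(C)V(C) syllable (at most one coda consonant is licensed; onsets may contain at most 2 consonants).
Epenthesis after each stranded consonant: /l/ → /lo/, /s/ → /so/, /ʒ/ → /ʒo/.

loʔgaɹbjɪʒsoʒo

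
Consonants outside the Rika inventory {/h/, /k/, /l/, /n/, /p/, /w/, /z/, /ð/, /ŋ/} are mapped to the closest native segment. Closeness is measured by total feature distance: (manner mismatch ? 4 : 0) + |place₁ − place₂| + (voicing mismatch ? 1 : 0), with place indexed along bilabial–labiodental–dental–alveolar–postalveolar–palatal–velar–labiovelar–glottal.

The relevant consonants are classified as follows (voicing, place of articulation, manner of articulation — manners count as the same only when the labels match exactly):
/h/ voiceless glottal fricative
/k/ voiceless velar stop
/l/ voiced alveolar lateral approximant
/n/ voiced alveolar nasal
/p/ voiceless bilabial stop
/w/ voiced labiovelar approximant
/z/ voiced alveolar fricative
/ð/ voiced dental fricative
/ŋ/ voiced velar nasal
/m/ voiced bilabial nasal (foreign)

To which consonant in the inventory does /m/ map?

/n/ is closest: same manner (nasal), place distance 3 (bilabial→alveolar), same voicing; total 3. Next closest is /p/ at distance 5.

n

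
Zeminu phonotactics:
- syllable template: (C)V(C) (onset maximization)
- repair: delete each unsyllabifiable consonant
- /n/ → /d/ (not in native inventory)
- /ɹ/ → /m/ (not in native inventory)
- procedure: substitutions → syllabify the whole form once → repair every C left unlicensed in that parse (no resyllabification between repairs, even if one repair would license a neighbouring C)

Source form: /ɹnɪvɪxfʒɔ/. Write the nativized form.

Substitution: /ɹ/ → /m/, /n/ → /d/, giving /mdɪvɪxfʒɔ/.
The consonants /m/, /f/ cannot be parsed into a legal (C)V(C) syllable (at most one coda consonant is licensed; onsets are limited to one consonant).
Each unlicensed consonant is deleted: /m/, /f/.

dɪvɪxʒɔ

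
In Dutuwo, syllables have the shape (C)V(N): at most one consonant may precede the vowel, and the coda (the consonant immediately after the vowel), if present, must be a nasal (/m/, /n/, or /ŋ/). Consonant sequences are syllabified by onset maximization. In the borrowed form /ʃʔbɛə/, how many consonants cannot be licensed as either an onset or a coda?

2

Syllabifying with onset maximization leaves /ʃ/, /ʔ/ stranded (only a nasal (/m/, /n/, or /ŋ/) is licensed in coda position; onsets are limited to one consonant).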